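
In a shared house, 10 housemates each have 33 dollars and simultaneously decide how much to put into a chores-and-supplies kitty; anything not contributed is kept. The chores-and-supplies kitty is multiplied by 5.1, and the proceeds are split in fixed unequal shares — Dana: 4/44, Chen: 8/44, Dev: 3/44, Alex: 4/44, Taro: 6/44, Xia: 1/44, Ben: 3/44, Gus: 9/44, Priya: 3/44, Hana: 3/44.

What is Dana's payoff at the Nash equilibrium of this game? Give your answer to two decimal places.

48.30 dollars

For player j, contributing a unit is worthwhile iff 5.1 × (j's share) ≥ 1, i.e. iff j's share is at least 0.1961.
The only share above 0.1961 is Gus's 9/44, contributing 33; the remaining 9 contribute 0. Total contributed: 33.
Dana keeps 33 and receives 5.1 × 33 × 4/44 = 15.30 from the chores-and-supplies kitty, for a payoff of 48.30.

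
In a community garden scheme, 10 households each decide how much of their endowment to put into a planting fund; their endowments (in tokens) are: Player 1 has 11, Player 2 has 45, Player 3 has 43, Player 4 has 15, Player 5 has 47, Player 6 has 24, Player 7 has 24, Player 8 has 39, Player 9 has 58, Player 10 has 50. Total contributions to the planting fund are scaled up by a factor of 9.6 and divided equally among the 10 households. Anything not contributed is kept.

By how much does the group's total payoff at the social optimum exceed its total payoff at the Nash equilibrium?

3061.60 tokens

The private return per contributed unit is 9.6/10 = 0.9600 < 1 for every player regardless of endowment, so the Nash equilibrium is zero contribution and the group total is Σ E_j = 11 + 45 + 43 + 15 + 47 + 24 + 24 + 39 + 58 + 50 = 356.
Each contributed unit returns 9.600 to the group, so the social optimum is full contribution by everyone: group total = 9.600 × 356 = 3417.60.
Efficiency loss = (9.600 − 1) × 356 = 3061.60.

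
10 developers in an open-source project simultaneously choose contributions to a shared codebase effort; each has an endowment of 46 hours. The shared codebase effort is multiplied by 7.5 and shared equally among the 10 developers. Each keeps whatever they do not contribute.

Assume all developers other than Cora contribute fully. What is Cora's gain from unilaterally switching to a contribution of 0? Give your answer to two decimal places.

11.50 hours

Switching from a contribution of 46 to 0 lets Cora keep an extra 46 hours, but lowers the shared codebase effort by 46, which costs Cora their own share of that drop: 7.5/10 × 46 = 34.50.
Net gain = 46 − 34.50 = 11.50. The private return per contributed unit (0.7500) is below 1, so free-riding is indeed the best response regardless of what the others do.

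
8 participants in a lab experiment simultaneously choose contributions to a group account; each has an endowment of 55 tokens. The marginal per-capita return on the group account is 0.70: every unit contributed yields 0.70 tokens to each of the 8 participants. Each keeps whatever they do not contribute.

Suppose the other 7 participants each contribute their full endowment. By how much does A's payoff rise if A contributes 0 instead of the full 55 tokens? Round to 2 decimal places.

16.50 tokens

Switching from a contribution of 55 to 0 lets A keep an extra 55 tokens, but lowers the group account by 55, which costs A their own share of that drop: 0.70 × 55 = 38.50.
Net gain = 55 − 38.50 = 16.50. The private return per contributed unit (0.70) is below 1, so free-riding is indeed the best response regardless of what the others do.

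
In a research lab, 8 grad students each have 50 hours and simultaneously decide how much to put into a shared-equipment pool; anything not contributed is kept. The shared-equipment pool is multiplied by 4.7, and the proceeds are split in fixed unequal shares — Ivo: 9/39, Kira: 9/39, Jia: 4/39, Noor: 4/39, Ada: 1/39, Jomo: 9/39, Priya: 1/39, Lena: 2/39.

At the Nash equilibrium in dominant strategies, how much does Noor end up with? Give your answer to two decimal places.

Each unit j contributes comes back to j as 4.7 × (j's share), so j prefers to contribute only if that share exceeds 1/4.7 = 0.2128; otherwise keeping the unit dominates.
Ivo, Kira and Jomo clear that bar, contributing 50 each; the remaining 5 contribute 0. Total contributed: 150.
Noor keeps 50 and receives 4.7 × 150 × 4/39 = 72.31 from the shared-equipment pool, for a payoff of 122.31.

122.31 hours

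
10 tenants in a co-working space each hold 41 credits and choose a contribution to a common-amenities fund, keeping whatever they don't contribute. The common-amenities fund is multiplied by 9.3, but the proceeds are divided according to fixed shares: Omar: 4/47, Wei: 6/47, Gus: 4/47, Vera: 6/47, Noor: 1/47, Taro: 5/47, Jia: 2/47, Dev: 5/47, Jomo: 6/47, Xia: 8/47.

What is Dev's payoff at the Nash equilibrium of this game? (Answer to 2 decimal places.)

Player j's private return per contributed unit is 9.3 × (j's share). Contributing is weakly dominant for j when that share is at least 1/9.3 = 0.1075, and contributing 0 is dominant otherwise.
Wei, Vera, Jomo and Xia are above the threshold, contributing 41 each; the remaining 6 contribute 0. Total contributed: 164.
Dev keeps 41 and receives 9.3 × 164 × 5/47 = 162.26 from the common-amenities fund, for a payoff of 203.26.

203.26 credits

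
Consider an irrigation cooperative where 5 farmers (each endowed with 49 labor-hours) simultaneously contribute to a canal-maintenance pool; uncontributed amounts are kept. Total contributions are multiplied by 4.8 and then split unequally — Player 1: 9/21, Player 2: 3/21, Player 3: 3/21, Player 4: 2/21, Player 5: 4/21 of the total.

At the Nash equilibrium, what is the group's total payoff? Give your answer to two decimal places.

For player j, contributing a unit is worthwhile iff 4.8 × (j's share) ≥ 1, i.e. iff j's share is at least 0.2083.
Only Player 1 (9/21) clears that bar, contributing 49; the remaining 4 contribute 0. Total contributed: 49.
The canal-maintenance pool pays out 4.8 × 49 = 235.20 in total (split across the unequal shares, but the aggregate is all that matters for the group sum).
The 4 free-riders keep 49 each, adding 196. Group total = 196 + 235.20 = 431.20.

431.20 labor-hours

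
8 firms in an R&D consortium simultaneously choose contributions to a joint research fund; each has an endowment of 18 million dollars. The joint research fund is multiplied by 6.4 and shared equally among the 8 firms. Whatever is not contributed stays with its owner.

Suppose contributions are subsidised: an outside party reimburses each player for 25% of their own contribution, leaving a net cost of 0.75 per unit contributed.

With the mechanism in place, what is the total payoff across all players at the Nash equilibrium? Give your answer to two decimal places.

957.60 million dollars

The effective private return per unit is now (6.4/8) / 0.75 = 1.0667 > 1, so every player's dominant strategy flips to full contribution.
So the Nash equilibrium is full contribution by all 8; the group earns 8 × (18 × 0.25 + 6.4 × 18) = 957.60.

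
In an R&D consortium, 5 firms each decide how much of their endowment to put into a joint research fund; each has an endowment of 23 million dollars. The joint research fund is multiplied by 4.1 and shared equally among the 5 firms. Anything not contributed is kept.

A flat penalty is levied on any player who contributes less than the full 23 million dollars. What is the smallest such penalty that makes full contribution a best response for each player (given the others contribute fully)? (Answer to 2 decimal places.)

4.14 million dollars

Given the others contribute fully, the best deviation is to contribute 0 (any partial contribution still incurs the fine and gives up units whose private return 0.8200 is below 1).
Deviating from 23 to 0 saves 23 million dollars but forfeits the deviator's share of the drop in the joint research fund: 4.1/5 × 23 = 18.86.
So the deviation gain is 23 − 18.86 = 4.14, and the fine must be at least 4.14 million dollars to wipe it out.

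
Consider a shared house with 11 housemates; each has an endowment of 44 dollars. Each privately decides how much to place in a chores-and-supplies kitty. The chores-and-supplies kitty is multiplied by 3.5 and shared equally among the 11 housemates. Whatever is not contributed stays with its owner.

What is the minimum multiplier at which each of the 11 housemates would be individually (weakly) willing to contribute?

11

A contributed unit returns (multiplier)/11 to its contributor.
This reaches 1 exactly when the multiplier is 11.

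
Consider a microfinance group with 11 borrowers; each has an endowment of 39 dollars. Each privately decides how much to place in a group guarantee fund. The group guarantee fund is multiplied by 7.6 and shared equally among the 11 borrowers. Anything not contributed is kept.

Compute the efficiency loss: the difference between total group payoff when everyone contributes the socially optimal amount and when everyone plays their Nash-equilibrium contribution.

Each contributed unit returns 7.6/11 = 0.6909 to its contributor — below 1 — so contributing 0 is dominant for every player. At the Nash equilibrium everyone keeps their 39, and the group total is 11 × 39 = 429.
Each contributed unit returns 7.600 to the group as a whole (0.6909 to each of 11 players), which exceeds 1, so the social optimum is full contribution: group total = 7.600 × 429 = 3260.40.
Efficiency loss = 3260.40 − 429 = 2831.40.

2831.40 dollars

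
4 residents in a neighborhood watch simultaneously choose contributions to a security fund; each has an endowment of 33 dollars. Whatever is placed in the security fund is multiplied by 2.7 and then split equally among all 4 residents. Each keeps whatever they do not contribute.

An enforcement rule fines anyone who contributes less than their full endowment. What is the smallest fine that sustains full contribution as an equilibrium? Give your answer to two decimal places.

10.73 dollars

Given the others contribute fully, the best deviation is to contribute 0 (any partial contribution still incurs the fine and gives up units whose private return 0.6750 is below 1).
Deviating from 33 to 0 saves 33 dollars but forfeits the deviator's share of the drop in the security fund: 2.7/4 × 33 = 22.27.
So the deviation gain is 33 − 22.27 = 10.73, and the fine must be at least 10.73 dollars to wipe it out.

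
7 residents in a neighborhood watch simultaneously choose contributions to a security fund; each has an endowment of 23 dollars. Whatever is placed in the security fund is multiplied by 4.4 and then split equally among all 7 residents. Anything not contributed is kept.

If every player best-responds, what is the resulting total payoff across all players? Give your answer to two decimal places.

161.00 dollars

Each contributed unit returns 4.4/7 = 0.6286 to its contributor — below 1 — so contributing 0 is dominant for every player. At the Nash equilibrium everyone keeps their 23, and the group total is 7 × 23 = 161.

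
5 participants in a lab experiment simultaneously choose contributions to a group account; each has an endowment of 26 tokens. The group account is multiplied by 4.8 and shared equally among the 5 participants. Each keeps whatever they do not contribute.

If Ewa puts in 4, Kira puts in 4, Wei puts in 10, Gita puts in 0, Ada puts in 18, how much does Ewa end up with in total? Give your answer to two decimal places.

Total contributed: 4 + 4 + 10 + 0 + 18 = 36.
Each receives 4.8 × 36 / 5 = 34.56 from the group account.
Ewa keeps 26 − 4 = 22, so Ewa's payoff is 22 + 34.56 = 56.56.

56.56 tokens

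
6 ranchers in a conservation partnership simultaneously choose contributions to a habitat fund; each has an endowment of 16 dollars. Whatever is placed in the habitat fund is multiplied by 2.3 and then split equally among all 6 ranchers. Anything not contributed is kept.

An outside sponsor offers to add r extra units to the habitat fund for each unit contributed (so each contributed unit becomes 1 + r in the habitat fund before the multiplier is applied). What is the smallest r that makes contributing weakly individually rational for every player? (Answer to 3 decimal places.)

With matching at rate r, one contributed unit becomes (1 + r) in the habitat fund and returns 2.3 × (1 + r) / 6 to the contributor.
Setting this equal to 1: 1 + r = 6/2.3 = 2.6087.
So the minimum matching rate is r = 2.6087 − 1 = 1.609.

1.609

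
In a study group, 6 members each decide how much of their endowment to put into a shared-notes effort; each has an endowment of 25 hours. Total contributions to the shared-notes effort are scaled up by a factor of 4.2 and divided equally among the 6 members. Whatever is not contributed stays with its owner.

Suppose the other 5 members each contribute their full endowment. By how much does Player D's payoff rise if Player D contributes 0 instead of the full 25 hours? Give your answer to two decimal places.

Switching from a contribution of 25 to 0 lets Player D keep an extra 25 hours, but lowers the shared-notes effort by 25, which costs Player D their own share of that drop: 4.2/6 × 25 = 17.50.
Net gain = 25 − 17.50 = 7.50. The private return per contributed unit (0.7000) is below 1, so free-riding is indeed the best response regardless of what the others do.

7.50 hours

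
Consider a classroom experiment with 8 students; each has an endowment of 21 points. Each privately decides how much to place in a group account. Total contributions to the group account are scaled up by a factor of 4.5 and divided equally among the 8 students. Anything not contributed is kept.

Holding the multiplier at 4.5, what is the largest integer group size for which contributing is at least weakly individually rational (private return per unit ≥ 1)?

4

Private return per unit is 4.5/(group size), which is ≥ 1 whenever the group size is ≤ 4.5.
The largest such integer is 4.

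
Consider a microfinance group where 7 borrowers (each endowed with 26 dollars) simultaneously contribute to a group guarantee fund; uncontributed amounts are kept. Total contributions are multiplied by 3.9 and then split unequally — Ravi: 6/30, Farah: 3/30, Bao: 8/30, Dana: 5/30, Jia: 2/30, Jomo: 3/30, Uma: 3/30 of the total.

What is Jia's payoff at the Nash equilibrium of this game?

Player j's private return per contributed unit is 3.9 × (j's share). Contributing is weakly dominant for j when that share is at least 1/3.9 = 0.2564, and contributing 0 is dominant otherwise.
Only Bao (8/30) clears that bar, contributing 26; the remaining 6 contribute 0. Total contributed: 26.
Jia keeps 26 and receives 3.9 × 26 × 2/30 = 6.76 from the group guarantee fund, for a payoff of 32.76.

32.76 dollars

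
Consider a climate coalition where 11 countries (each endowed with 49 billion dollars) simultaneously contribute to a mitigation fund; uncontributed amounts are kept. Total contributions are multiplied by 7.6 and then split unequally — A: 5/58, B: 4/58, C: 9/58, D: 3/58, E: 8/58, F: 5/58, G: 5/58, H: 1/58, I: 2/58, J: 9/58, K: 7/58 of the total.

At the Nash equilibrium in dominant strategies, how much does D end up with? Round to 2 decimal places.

106.79 billion dollars

A player with share s gets back 7.6·s per unit contributed, so full contribution is dominant for anyone with s > 1/7.6 = 0.1316 and zero contribution is dominant for anyone below.
The shares above 0.1316 belong to C, E and J, contributing 49 each; the remaining 8 contribute 0. Total contributed: 147.
D keeps 49 and receives 7.6 × 147 × 3/58 = 57.79 from the mitigation fund, for a payoff of 106.79.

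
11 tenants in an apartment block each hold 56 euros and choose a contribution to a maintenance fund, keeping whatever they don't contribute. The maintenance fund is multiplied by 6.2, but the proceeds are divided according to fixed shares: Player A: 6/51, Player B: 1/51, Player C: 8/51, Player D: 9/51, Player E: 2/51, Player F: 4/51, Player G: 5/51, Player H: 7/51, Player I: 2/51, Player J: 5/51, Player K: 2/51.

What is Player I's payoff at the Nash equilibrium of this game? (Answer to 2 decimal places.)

For player j, contributing a unit is worthwhile iff 6.2 × (j's share) ≥ 1, i.e. iff j's share is at least 0.1613.
Only Player D (9/51) clears that bar, contributing 56; the remaining 10 contribute 0. Total contributed: 56.
Player I keeps 56 and receives 6.2 × 56 × 2/51 = 13.62 from the maintenance fund, for a payoff of 69.62.

69.62 euros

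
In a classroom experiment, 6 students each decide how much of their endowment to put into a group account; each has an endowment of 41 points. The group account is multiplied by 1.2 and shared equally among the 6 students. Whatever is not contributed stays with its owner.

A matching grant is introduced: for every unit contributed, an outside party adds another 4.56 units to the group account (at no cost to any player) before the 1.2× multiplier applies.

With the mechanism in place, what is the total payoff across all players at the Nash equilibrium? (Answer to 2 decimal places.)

The effective private return per unit is now 1.2 × 5.56 / 6 = 1.1120 > 1, so every player's dominant strategy flips to full contribution.
So the Nash equilibrium is full contribution by all 6; the group earns 1.2 × 5.56 × 246 = 1641.31.

1641.31 points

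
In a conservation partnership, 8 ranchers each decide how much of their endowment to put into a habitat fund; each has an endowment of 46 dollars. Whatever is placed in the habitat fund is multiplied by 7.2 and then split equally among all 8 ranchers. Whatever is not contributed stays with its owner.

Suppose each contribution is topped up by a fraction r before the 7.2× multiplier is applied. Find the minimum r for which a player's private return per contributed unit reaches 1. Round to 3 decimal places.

With matching at rate r, one contributed unit becomes (1 + r) in the habitat fund and returns 7.2 × (1 + r) / 8 to the contributor.
Setting this equal to 1: 1 + r = 8/7.2 = 1.1111.
So the minimum matching rate is r = 1.1111 − 1 = 0.111.

0.111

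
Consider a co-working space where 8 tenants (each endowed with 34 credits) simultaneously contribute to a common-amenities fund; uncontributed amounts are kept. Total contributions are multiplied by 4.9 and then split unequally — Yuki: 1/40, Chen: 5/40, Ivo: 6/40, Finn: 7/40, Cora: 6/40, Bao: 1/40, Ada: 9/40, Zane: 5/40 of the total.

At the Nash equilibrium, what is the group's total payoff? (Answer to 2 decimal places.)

A player with share s gets back 4.9·s per unit contributed, so full contribution is dominant for anyone with s > 1/4.9 = 0.2041 and zero contribution is dominant for anyone below.
Ada alone (share 9/40) is above the threshold, contributing 34; the remaining 7 contribute 0. Total contributed: 34.
The common-amenities fund pays out 4.9 × 34 = 166.60 in total (split across the unequal shares, but the aggregate is all that matters for the group sum).
The 7 free-riders keep 34 each, adding 238. Group total = 238 + 166.60 = 404.60.

404.60 credits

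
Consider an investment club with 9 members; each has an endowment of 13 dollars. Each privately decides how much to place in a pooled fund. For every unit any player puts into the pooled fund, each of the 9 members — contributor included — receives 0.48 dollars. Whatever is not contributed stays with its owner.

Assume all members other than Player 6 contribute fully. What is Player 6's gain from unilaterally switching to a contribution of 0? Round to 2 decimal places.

Switching from a contribution of 13 to 0 lets Player 6 keep an extra 13 dollars, but lowers the pooled fund by 13, which costs Player 6 their own share of that drop: 0.48 × 13 = 6.24.
Net gain = 13 − 6.24 = 6.76. The private return per contributed unit (0.48) is below 1, so free-riding is indeed the best response regardless of what the others do.

6.76 dollars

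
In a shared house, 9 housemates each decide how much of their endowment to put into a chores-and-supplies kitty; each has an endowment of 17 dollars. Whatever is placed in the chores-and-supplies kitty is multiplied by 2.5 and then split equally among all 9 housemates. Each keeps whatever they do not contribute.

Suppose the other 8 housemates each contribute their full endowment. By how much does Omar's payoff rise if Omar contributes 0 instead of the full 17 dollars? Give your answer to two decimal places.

12.28 dollars

Switching from a contribution of 17 to 0 lets Omar keep an extra 17 dollars, but lowers the chores-and-supplies kitty by 17, which costs Omar their own share of that drop: 2.5/9 × 17 = 4.72.
Net gain = 17 − 4.72 = 12.28. The private return per contributed unit (0.2778) is below 1, so free-riding is indeed the best response regardless of what the others do.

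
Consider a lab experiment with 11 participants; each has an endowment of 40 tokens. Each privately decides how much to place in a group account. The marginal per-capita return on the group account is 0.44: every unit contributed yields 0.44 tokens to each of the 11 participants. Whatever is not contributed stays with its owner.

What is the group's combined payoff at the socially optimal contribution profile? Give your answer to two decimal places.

Each contributed unit returns 4.840 to the group as a whole (0.44 to each of 11 players), which exceeds 1, so the social optimum is full contribution: group total = 4.840 × 440 = 2129.60.

2129.60 tokens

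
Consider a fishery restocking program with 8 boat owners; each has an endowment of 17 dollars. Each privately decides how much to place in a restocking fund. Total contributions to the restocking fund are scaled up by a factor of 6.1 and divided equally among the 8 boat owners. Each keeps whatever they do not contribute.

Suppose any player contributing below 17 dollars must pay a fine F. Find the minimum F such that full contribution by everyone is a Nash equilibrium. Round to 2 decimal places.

Given the others contribute fully, the best deviation is to contribute 0 (any partial contribution still incurs the fine and gives up units whose private return 0.7625 is below 1).
Deviating from 17 to 0 saves 17 dollars but forfeits the deviator's share of the drop in the restocking fund: 6.1/8 × 17 = 12.96.
So the deviation gain is 17 − 12.96 = 4.04, and the fine must be at least 4.04 dollars to wipe it out.

4.04 dollars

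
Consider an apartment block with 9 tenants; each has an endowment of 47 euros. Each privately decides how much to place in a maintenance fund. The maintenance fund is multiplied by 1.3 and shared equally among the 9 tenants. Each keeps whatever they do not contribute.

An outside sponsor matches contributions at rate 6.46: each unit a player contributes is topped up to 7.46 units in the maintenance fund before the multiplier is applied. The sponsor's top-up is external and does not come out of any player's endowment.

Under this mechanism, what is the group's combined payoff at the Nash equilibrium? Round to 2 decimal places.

The effective private return per unit is now 1.3 × 7.46 / 9 = 1.0776 > 1, so every player's dominant strategy flips to full contribution.
At the Nash equilibrium everyone contributes 47. Group total payoff = 1.3 × 7.46 × 423 = 4102.25.

4102.25 euros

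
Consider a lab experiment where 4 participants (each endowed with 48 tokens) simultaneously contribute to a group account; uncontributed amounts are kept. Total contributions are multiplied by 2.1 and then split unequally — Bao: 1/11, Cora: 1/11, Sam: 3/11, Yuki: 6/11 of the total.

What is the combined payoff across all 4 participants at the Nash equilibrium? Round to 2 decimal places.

Player j's private return per contributed unit is 2.1 × (j's share). Contributing is weakly dominant for j when that share is at least 1/2.1 = 0.4762, and contributing 0 is dominant otherwise.
Yuki alone (share 6/11) is above the threshold, contributing 48; the remaining 3 contribute 0. Total contributed: 48.
The group account pays out 2.1 × 48 = 100.80 in total (split across the unequal shares, but the aggregate is all that matters for the group sum).
The 3 free-riders keep 48 each, adding 144. Group total = 144 + 100.80 = 244.80.

244.80 tokens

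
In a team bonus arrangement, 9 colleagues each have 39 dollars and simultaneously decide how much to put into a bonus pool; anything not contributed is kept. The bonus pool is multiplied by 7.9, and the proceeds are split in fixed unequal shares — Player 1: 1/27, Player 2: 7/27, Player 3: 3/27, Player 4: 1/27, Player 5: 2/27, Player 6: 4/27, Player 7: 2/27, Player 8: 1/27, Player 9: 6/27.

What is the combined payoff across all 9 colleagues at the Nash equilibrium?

1158.30 dollars

A player with share s gets back 7.9·s per unit contributed, so full contribution is dominant for anyone with s > 1/7.9 = 0.1266 and zero contribution is dominant for anyone below.
Player 2, Player 6 and Player 9 clear that bar, contributing 39 each; the remaining 6 contribute 0. Total contributed: 117.
The bonus pool pays out 7.9 × 117 = 924.30 in total (split across the unequal shares, but the aggregate is all that matters for the group sum).
The 6 free-riders keep 39 each, adding 234. Group total = 234 + 924.30 = 1158.30.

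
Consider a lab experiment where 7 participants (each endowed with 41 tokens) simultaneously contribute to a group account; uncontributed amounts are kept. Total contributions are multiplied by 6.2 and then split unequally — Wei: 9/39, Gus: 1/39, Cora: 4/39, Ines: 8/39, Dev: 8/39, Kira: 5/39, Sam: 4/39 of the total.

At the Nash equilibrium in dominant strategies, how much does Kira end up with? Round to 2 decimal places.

138.77 tokens

Each unit j contributes comes back to j as 6.2 × (j's share), so j prefers to contribute only if that share exceeds 1/6.2 = 0.1613; otherwise keeping the unit dominates.
Wei, Ines and Dev are above the threshold, contributing 41 each; the remaining 4 contribute 0. Total contributed: 123.
Kira keeps 41 and receives 6.2 × 123 × 5/39 = 97.77 from the group account, for a payoff of 138.77.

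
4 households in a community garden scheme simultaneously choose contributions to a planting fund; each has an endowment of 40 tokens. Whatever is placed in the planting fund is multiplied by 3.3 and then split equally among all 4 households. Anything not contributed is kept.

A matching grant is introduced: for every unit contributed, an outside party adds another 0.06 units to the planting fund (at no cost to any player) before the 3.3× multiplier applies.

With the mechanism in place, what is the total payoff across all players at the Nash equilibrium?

160.00 tokens

Even with the mechanism, each unit contributed returns only 3.3 × 1.06 / 4 = 0.8745 per unit of net cost, so contributing nothing is still dominant.
At the Nash equilibrium no one contributes; group total payoff = 4 × 40 = 160.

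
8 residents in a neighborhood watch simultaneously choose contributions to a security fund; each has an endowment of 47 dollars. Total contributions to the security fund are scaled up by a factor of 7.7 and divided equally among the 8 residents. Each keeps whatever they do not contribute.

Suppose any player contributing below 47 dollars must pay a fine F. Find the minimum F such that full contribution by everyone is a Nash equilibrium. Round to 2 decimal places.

Given the others contribute fully, the best deviation is to contribute 0 (any partial contribution still incurs the fine and gives up units whose private return 0.9625 is below 1).
Deviating from 47 to 0 saves 47 dollars but forfeits the deviator's share of the drop in the security fund: 7.7/8 × 47 = 45.24.
So the deviation gain is 47 − 45.24 = 1.76, and the fine must be at least 1.76 dollars to wipe it out.

1.76 dollars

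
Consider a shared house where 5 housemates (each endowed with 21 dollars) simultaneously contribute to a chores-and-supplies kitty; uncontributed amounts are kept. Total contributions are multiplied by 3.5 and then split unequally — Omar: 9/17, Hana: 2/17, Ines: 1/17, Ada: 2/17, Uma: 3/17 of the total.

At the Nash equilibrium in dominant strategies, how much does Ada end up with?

Each unit j contributes comes back to j as 3.5 × (j's share), so j prefers to contribute only if that share exceeds 1/3.5 = 0.2857; otherwise keeping the unit dominates.
Omar alone (share 9/17) is above the threshold, contributing 21; the remaining 4 contribute 0. Total contributed: 21.
Ada keeps 21 and receives 3.5 × 21 × 2/17 = 8.65 from the chores-and-supplies kitty, for a payoff of 29.65.

29.65 dollars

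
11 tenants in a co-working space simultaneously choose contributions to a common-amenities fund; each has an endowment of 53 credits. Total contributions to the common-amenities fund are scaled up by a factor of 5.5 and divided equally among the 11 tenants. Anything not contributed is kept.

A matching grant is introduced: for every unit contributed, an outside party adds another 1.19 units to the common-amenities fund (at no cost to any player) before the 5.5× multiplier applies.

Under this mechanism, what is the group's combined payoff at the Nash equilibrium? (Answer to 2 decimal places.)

7022.24 credits

Under the mechanism each unit contributed yields 5.5 × 2.19 / 11 = 1.0950 back to its contributor per unit of net cost, which exceeds 1, making full contribution the dominant choice for everyone.
At the Nash equilibrium everyone contributes 53. Group total payoff = 5.5 × 2.19 × 583 = 7022.24.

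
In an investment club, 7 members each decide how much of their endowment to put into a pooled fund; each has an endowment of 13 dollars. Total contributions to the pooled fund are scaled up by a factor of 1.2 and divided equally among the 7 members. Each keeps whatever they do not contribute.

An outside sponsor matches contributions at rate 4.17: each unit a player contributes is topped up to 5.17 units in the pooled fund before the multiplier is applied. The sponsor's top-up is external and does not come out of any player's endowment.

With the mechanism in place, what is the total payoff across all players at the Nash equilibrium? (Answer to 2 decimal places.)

91.00 dollars

The effective private return is 1.2 × 5.17 / 7 = 0.8863, which is still under 1, so the mechanism doesn't change anyone's dominant strategy: zero contribution.
Everyone keeps their endowment and the group total is 7 × 13 = 91.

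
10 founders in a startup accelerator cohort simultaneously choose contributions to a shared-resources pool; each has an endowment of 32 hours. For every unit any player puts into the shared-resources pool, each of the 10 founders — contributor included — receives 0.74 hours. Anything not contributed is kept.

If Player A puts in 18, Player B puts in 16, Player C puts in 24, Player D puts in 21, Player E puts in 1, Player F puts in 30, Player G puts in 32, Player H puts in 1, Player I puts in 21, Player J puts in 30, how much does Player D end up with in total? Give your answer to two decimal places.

154.56 hours

Total contributed: 18 + 16 + 24 + 21 + 1 + 30 + 32 + 1 + 21 + 30 = 194.
Each receives 0.74 × 194 = 143.56 from the shared-resources pool.
Player D keeps 32 − 21 = 11, so Player D's payoff is 11 + 143.56 = 154.56.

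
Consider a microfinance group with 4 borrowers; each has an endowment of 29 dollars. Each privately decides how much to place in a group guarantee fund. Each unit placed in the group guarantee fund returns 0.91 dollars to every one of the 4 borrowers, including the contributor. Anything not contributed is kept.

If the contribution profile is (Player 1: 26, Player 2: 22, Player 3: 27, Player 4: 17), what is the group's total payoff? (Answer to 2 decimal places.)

Total contributed: 26 + 22 + 27 + 17 = 92; total kept: 4 × 29 − 92 = 24.
The group guarantee fund pays out 0.91 × 4 × 92 = 334.88 in aggregate.
Group total = 24 + 334.88 = 358.88.

358.88 dollars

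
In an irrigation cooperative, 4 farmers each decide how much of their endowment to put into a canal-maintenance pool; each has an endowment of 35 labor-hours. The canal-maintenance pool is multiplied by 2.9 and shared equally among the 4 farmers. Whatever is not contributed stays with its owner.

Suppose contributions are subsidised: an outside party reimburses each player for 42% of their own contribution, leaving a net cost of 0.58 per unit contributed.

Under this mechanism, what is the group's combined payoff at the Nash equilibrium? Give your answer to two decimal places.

464.80 labor-hours

Under the mechanism each unit contributed yields (2.9/4) / 0.58 = 1.2500 back to its contributor per unit of net cost, which exceeds 1, making full contribution the dominant choice for everyone.
At the Nash equilibrium everyone contributes 35. Group total payoff = 4 × (35 × 0.42 + 2.9 × 35) = 464.80.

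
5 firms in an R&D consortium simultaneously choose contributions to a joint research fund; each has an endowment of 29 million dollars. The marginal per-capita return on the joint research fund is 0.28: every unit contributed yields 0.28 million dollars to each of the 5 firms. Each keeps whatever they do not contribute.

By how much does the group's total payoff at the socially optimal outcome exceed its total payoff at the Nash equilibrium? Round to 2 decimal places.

58.00 million dollars

The private return per contributed unit is 0.28 < 1, so contributing 0 is dominant for every player. At the Nash equilibrium everyone keeps their 29, and the group total is 5 × 29 = 145.
Each contributed unit returns 1.400 to the group as a whole (0.28 to each of 5 players), which exceeds 1, so the social optimum is full contribution: group total = 1.400 × 145 = 203.00.
Efficiency loss = 203.00 − 145 = 58.00.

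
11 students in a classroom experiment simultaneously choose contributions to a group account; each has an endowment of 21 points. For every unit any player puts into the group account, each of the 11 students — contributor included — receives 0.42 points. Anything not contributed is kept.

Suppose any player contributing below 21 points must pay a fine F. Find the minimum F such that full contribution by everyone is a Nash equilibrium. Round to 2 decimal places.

12.18 points

Given the others contribute fully, the best deviation is to contribute 0 (any partial contribution still incurs the fine and gives up units whose private return 0.42 is below 1).
Deviating from 21 to 0 saves 21 points but forfeits the deviator's share of the drop in the group account: 0.42 × 21 = 8.82.
So the deviation gain is 21 − 8.82 = 12.18, and the fine must be at least 12.18 points to wipe it out.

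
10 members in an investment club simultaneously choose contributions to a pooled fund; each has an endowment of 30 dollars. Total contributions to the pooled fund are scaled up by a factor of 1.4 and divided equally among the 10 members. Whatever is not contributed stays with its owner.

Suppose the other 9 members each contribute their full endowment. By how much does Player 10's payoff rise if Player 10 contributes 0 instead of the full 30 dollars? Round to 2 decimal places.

Switching from a contribution of 30 to 0 lets Player 10 keep an extra 30 dollars, but lowers the pooled fund by 30, which costs Player 10 their own share of that drop: 1.4/10 × 30 = 4.20.
Net gain = 30 − 4.20 = 25.80. The private return per contributed unit (0.1400) is below 1, so free-riding is indeed the best response regardless of what the others do.

25.80 dollars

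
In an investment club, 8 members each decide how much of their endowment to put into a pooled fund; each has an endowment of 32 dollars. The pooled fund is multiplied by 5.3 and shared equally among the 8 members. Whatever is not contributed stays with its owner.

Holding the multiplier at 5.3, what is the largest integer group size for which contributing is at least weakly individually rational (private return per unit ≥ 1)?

5

Private return per unit is 5.3/(group size), which is ≥ 1 whenever the group size is ≤ 5.3.
The largest such integer is 5.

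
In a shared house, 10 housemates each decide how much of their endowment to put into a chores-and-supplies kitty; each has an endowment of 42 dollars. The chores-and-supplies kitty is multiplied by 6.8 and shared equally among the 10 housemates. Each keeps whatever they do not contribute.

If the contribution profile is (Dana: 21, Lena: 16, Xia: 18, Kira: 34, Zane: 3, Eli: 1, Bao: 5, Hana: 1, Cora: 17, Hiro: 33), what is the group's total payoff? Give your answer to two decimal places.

1284.20 dollars

Total contributed: 21 + 16 + 18 + 34 + 3 + 1 + 5 + 1 + 17 + 33 = 149; total kept: 10 × 42 − 149 = 271.
The chores-and-supplies kitty pays out 6.8 × 149 = 1013.20 in aggregate.
Group total = 271 + 1013.20 = 1284.20.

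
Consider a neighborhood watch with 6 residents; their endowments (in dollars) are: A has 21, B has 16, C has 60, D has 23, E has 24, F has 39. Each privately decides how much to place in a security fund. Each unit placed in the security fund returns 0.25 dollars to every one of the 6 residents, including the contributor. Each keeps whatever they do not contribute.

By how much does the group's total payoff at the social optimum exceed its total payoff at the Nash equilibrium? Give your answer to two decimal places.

91.50 dollars

The private return per contributed unit is 0.25 < 1 for everyone, so the Nash equilibrium is zero contribution and the group total is Σ E_j = 21 + 16 + 60 + 23 + 24 + 39 = 183.
Each contributed unit returns 1.500 to the group, so the social optimum is full contribution by everyone: group total = 1.500 × 183 = 274.50.
Efficiency loss = (1.500 − 1) × 183 = 91.50.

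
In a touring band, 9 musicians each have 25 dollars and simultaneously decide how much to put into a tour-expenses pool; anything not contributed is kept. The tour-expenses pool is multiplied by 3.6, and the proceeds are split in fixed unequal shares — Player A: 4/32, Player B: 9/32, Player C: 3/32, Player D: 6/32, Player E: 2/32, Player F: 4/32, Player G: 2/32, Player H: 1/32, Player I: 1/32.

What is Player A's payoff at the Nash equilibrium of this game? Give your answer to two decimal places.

36.25 dollars

For player j, contributing a unit is worthwhile iff 3.6 × (j's share) ≥ 1, i.e. iff j's share is at least 0.2778.
Player B alone (share 9/32) is above the threshold, contributing 25; the remaining 8 contribute 0. Total contributed: 25.
Player A keeps 25 and receives 3.6 × 25 × 4/32 = 11.25 from the tour-expenses pool, for a payoff of 36.25.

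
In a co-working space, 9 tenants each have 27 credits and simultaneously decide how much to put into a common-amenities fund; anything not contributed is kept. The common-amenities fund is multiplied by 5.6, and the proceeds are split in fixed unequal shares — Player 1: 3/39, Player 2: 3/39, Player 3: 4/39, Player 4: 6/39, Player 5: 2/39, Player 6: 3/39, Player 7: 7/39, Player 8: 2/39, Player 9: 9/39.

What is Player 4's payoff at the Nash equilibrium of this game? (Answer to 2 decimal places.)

73.52 credits

Each unit j contributes comes back to j as 5.6 × (j's share), so j prefers to contribute only if that share exceeds 1/5.6 = 0.1786; otherwise keeping the unit dominates.
The shares above 0.1786 belong to Player 7 and Player 9, contributing 27 each; the remaining 7 contribute 0. Total contributed: 54.
Player 4 keeps 27 and receives 5.6 × 54 × 6/39 = 46.52 from the common-amenities fund, for a payoff of 73.52.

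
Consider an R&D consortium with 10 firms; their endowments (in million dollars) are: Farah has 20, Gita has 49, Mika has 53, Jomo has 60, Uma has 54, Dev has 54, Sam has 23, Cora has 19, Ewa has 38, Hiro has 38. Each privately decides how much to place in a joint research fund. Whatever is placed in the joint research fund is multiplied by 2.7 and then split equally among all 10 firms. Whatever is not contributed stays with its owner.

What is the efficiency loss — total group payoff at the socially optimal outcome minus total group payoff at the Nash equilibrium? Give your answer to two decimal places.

693.60 million dollars

The private return per contributed unit is 2.7/10 = 0.2700 < 1 for every player regardless of endowment, so the Nash equilibrium is zero contribution and the group total is Σ E_j = 20 + 49 + 53 + 60 + 54 + 54 + 23 + 19 + 38 + 38 = 408.
Each contributed unit returns 2.700 to the group, so the social optimum is full contribution by everyone: group total = 2.700 × 408 = 1101.60.
Efficiency loss = (2.700 − 1) × 408 = 693.60.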